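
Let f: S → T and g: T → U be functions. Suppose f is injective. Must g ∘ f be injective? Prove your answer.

No. Take S = T = U = {0, 1}, f = identity (injective), and g(x) = 0 for every x.
Then (g ∘ f)(0) = 0 = (g ∘ f)(1) with 0 ≠ 1, so g ∘ f is not injective.

not injective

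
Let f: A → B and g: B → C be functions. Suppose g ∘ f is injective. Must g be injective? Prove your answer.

not injective

No. Take A = {1, 2, 3}, B = {1, 2, 3, 4, 5, 6}, C = {1, 2, 3, 4, 5, 6}, f(a) = a for each a ∈ A, and g(b) = 5 if b ∈ {5, 6} else g(b) = b.
Then g ∘ f = f is injective (A ⊂ B and f is the inclusion), but g(5) = g(6) = 5 with 5 ≠ 6, so g is not injective.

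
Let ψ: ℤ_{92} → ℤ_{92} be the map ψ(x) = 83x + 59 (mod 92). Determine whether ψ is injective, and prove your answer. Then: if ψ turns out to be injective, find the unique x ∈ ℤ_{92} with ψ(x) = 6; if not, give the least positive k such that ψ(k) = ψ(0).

57

Recall: ψ is injective if ψ(u) = ψ(v) implies u = v.
If ψ(u) = ψ(v), then 83u ≡ 83v (mod 92). Because gcd(83, 92) = 1, we may cancel 83 to get u ≡ v (mod 92).
Therefore ψ is injective.
We now compute 83⁻¹ mod 92 explicitly. Euclid's algorithm: 92 = 1·83 + 9, 83 = 9·9 + 2, 9 = 4·2 + 1; back-substituting gives 1 = 51·83 − 46·92, so 83⁻¹ ≡ 51 (mod 92).
Since ψ is injective, we compute ψ⁻¹(6): solve 83x + 59 ≡ 6 (mod 92), i.e. 83x ≡ 39 (mod 92).
Multiplying by 83⁻¹ = 51 gives x ≡ 51·39 = 1989 = 21·92 + 57 ≡ 57 (mod 92).
Check: ψ(57) = 83·57 + 59 = 4790 = 52·92 + 6 ≡ 6 (mod 92).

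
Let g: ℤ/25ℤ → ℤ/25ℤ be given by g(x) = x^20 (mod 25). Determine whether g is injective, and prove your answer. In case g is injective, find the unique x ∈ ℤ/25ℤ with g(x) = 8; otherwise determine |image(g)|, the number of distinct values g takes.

2

g(1) = 1^20 = 1.
g(2): Repeated squaring mod 25: 2^1 ≡ 2, 2^2 ≡ 2² = 4, 2^4 ≡ 4² = 16, 2^8 ≡ 16² = 256 ≡ 6, 2^16 ≡ 6² = 36 ≡ 11. Since 20 = 16 + 4, 2^20 ≡ 11·16: 11·16 = 176 ≡ 1. So 2^20 ≡ 1 (mod 25).
So g(1) = g(2) = 1 while 1 ≠ 2, hence g is not injective.
Since g is not injective, we determine |image(g)|. Computing x^20 mod 25 for each x (by repeated squaring, reducing mod 25 at every step), the values g(0), g(1), …, g(24) are: 0, 1, 1, 1, 1, 0, 1, 1, 1, 1, 0, 1, 1, 1, 1, 0, 1, 1, 1, 1, 0, 1, 1, 1, 1.
The distinct values are {0, 1}; there are 2 of them.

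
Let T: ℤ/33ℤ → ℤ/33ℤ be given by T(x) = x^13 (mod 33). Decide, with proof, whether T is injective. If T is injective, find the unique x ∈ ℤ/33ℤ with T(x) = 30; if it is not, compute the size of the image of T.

Computing x^13 mod 33 for each x (by repeated squaring, reducing mod 33 at every step), the values T(0), T(1), …, T(32) are: 0, 1, 8, 27, 31, 26, 18, 13, 17, 3, 10, 11, 12, 19, 5, 9, 4, 29, 24, 28, 14, 21, 22, 23, 30, 16, 20, 15, 7, 2, 6, 25, 32.
Every element of ℤ/33ℤ appears exactly once in this list, so T is a bijection, and in particular injective.
Since T is injective, we read off the preimage of 30 from the same table: T(24) = 30, so T⁻¹(30) = 24.

24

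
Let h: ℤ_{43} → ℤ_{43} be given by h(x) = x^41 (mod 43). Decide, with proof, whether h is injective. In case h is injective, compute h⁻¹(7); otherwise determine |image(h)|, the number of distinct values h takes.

Since 43 is prime, the nonzero elements of ℤ_{43} form a cyclic group of order 42.
As gcd(41, 42) = 1, raising to the 41st power is a bijection on this group: if x_1^41 ≡ x_2^41 then (x_1x_2^{−1})^41 = 1, and the only element of order dividing gcd(41, 42) = 1 is 1, so x_1 = x_2.
With h(0) = 0 this makes h injective on all of ℤ_{43}, hence bijective (finite equal-size domain and codomain). In particular h is injective.
Since h is injective, we find the preimage of 7. The inverse of x ↦ x^41 on (ℤ_{43})^× is x ↦ x^41, because 41·41 = 1681 = 40·42 + 1 ≡ 1 (mod 42) and x^{42} = 1 for x ≠ 0 (Fermat). So h⁻¹(7) = 7^41 mod 43.
Repeated squaring mod 43: 7^1 ≡ 7, 7^2 ≡ 7² = 49 ≡ 6, 7^4 ≡ 6² = 36, 7^8 ≡ 36² = 1296 ≡ 6, 7^16 ≡ 6² = 36, 7^32 ≡ 36² = 1296 ≡ 6. Since 41 = 32 + 8 + 1, 7^41 ≡ 6·6·7: 6·6 = 36, then 36·7 = 252 ≡ 37. So 7^41 ≡ 37 (mod 43).
Hence h⁻¹(7) = 37.

37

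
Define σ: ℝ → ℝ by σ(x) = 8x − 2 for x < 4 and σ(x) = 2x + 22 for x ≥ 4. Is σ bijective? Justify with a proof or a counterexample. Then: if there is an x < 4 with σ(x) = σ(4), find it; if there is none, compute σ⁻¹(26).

Both pieces are strictly increasing (slopes 8 and 2), so each is injective on its own interval.
The left piece maps (−∞, 4) onto (−∞, 30); the right piece maps [4, ∞) onto [30, ∞).
Since 30 = 30, the images partition ℝ: σ is injective and surjective, hence bijective.
Because the two images are disjoint, no x < 4 has σ(x) = σ(4), so we compute σ⁻¹(26): 26 lies in (−∞, 30), so solve 8x − 2 = 26: x = (26 + 2)/8 = 7/2.

7/2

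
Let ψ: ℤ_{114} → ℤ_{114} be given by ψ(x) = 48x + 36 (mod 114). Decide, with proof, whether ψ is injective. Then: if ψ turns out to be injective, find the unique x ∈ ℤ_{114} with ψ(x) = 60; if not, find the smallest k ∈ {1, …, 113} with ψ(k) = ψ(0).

We have gcd(48, 114) = 6 > 1. Taking a = 0 and b = 19: ψ(0) = 36 and ψ(19) = 48·19 + 36 = 948 ≡ 36 (mod 114).
So ψ(0) = ψ(19) while 0 ≠ 19, therefore ψ is not injective.
Since ψ is not injective, we find the least positive k with ψ(k) = ψ(0): this means 48k ≡ 0 (mod 114), i.e. 114 ∣ 48k. Since gcd(48, 114) = 6, dividing through by 6 this holds exactly when 19 ∣ 8k, and as gcd(8, 19) = 1, exactly when 19 ∣ k.
The smallest positive such k is 19.

19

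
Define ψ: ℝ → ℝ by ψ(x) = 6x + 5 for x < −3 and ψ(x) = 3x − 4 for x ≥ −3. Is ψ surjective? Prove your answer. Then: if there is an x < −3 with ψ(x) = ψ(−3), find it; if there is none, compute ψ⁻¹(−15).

Both pieces are strictly increasing (slopes 6 and 3), so each is injective on its own interval.
The left piece maps (−∞, −3) onto (−∞, −13); the right piece maps [−3, ∞) onto [−13, ∞).
These images together cover ℝ, so ψ is surjective.
Because the two images are disjoint, no x < −3 has ψ(x) = ψ(−3), so we compute ψ⁻¹(−15): −15 lies in (−∞, −13), so solve 6x + 5 = −15: x = (−15 − 5)/6 = −10/3.

-10/3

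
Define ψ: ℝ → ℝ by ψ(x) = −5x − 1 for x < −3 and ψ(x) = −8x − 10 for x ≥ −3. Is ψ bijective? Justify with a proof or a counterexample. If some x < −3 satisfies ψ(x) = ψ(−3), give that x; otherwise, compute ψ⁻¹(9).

-19/8

Both pieces are strictly decreasing (slopes −5 and −8), so each is injective on its own interval.
The left piece maps (−∞, −3) onto (14, ∞); the right piece maps [−3, ∞) onto (−∞, 14].
Since 14 = 14, the images partition ℝ: ψ is injective and surjective, hence bijective.
Because the two images are disjoint, no x < −3 has ψ(x) = ψ(−3), so we compute ψ⁻¹(9): 9 lies in (−∞, 14], so solve −8x − 10 = 9: x = (9 + 10)/(−8) = −19/8.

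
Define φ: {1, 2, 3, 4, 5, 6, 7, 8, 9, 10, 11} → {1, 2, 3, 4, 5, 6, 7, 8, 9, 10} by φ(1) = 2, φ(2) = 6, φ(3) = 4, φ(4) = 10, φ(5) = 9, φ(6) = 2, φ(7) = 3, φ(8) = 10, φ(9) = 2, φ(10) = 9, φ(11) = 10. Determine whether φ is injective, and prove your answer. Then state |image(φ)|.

φ(1) = 2 = φ(6) with 1 ≠ 6, so φ is not injective.
The image of φ is {2, 3, 4, 6, 9, 10}, which has 6 elements.

6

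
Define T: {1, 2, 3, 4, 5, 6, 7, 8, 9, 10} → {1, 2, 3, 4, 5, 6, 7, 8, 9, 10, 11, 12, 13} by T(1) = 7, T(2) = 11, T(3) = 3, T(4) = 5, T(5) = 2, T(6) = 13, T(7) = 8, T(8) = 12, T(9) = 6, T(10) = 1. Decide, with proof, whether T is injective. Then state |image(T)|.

The values T(1), …, T(10) are 7, 11, 3, 5, 2, 13, 8, 12, 6, 1 — all distinct.
So T(s) = T(t) only when s = t, and T is injective.
The image of T is {1, 2, 3, 5, 6, 7, 8, 11, 12, 13}, which has 10 elements.

10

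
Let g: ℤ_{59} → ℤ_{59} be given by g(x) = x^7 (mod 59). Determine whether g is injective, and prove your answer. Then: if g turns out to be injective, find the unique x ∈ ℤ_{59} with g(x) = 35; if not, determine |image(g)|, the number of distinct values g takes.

28

Since 59 is prime, the nonzero elements of ℤ_{59} form a cyclic group of order 58.
As gcd(7, 58) = 1, raising to the 7th power is a bijection on this group: if u^7 ≡ v^7 then (uv^{−1})^7 = 1, and the only element of order dividing gcd(7, 58) = 1 is 1, so u = v.
With g(0) = 0 this makes g injective on all of ℤ_{59}, hence bijective (finite equal-size domain and codomain). In particular g is injective.
Since g is injective, we find the preimage of 35. The inverse of x ↦ x^7 on (ℤ_{59})^× is x ↦ x^25, because 7·25 = 175 = 3·58 + 1 ≡ 1 (mod 58) and x^{58} = 1 for x ≠ 0 (Fermat). So g⁻¹(35) = 35^25 mod 59.
Repeated squaring mod 59: 35^1 ≡ 35, 35^2 ≡ 35² = 1225 ≡ 45, 35^4 ≡ 45² = 2025 ≡ 19, 35^8 ≡ 19² = 361 ≡ 7, 35^16 ≡ 7² = 49. Since 25 = 16 + 8 + 1, 35^25 ≡ 49·7·35: 49·7 = 343 ≡ 48, then 48·35 = 1680 ≡ 28. So 35^25 ≡ 28 (mod 59).
Hence g⁻¹(35) = 28.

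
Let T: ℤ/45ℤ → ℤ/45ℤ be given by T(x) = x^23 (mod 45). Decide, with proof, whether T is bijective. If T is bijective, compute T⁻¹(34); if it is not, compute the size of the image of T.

T(0) = 0^23 = 0.
T(15): Repeated squaring mod 45: 15^1 ≡ 15, 15^2 ≡ 15² = 225 ≡ 0, 15^4 ≡ 0² = 0, 15^8 ≡ 0² = 0, 15^16 ≡ 0² = 0. Since 23 = 16 + 4 + 2 + 1, 15^23 ≡ 0·0·0·15: 0·0 = 0, then 0·0 = 0, then 0·15 = 0. So 15^23 ≡ 0 (mod 45).
So T(0) = T(15) = 0 while 0 ≠ 15, thus T is not injective, hence not bijective.
Since T is not bijective, we determine |image(T)|. Computing x^23 mod 45 for each x (by repeated squaring, reducing mod 45 at every step), the values T(0), T(1), …, T(44) are: 0, 1, 23, 27, 34, 20, 36, 13, 17, 9, 10, 41, 18, 7, 29, 0, 31, 8, 27, 19, 5, 36, 43, 2, 9, 40, 26, 18, 37, 14, 0, 16, 38, 27, 4, 35, 36, 28, 32, 9, 25, 11, 18, 22, 44.
The distinct values are {0, 1, 2, 4, 5, 7, 8, 9, 10, 11, 13, 14, 16, 17, 18, 19, 20, 22, 23, 25, 26, 27, 28, 29, 31, 32, 34, 35, 36, 37, 38, 40, 41, 43, 44}; there are 35 of them.

35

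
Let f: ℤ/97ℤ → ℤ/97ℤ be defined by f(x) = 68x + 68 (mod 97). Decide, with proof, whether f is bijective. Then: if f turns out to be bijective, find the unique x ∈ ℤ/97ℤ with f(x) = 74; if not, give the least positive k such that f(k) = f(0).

60

If f(s) = f(t), then 68s ≡ 68t (mod 97). Because gcd(68, 97) = 1, we may cancel 68 to get s ≡ t (mod 97).
We now compute 68⁻¹ mod 97 explicitly. Euclid's algorithm: 97 = 1·68 + 29, 68 = 2·29 + 10, 29 = 2·10 + 9, 10 = 1·9 + 1; back-substituting gives 1 = 10·68 − 7·97, so 68⁻¹ ≡ 10 (mod 97).
For any y ∈ ℤ/97ℤ, x = 10(y − 68) mod 97 satisfies f(x) = 68·10(y − 68) + 68 ≡ y (since 68·10 ≡ 1 mod 97). So every y has a preimage.
Thus f is bijective.
Since f is bijective, we compute f⁻¹(74): solve 68x + 68 ≡ 74 (mod 97), i.e. 68x ≡ 6 (mod 97).
Multiplying by 68⁻¹ = 10 gives x ≡ 10·6 = 60 ≡ 60 (mod 97).
Check: f(60) = 68·60 + 68 = 4148 = 42·97 + 74 ≡ 74 (mod 97).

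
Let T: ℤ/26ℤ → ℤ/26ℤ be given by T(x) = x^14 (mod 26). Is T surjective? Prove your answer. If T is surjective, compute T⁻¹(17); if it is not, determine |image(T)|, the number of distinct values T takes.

14

T(12): Repeated squaring mod 26: 12^1 ≡ 12, 12^2 ≡ 12² = 144 ≡ 14, 12^4 ≡ 14² = 196 ≡ 14, 12^8 ≡ 14² = 196 ≡ 14. Since 14 = 8 + 4 + 2, 12^14 ≡ 14·14·14: 14·14 = 196 ≡ 14, then 14·14 = 196 ≡ 14. So 12^14 ≡ 14 (mod 26).
T(14): Repeated squaring mod 26: 14^1 ≡ 14, 14^2 ≡ 14² = 196 ≡ 14, 14^4 ≡ 14² = 196 ≡ 14, 14^8 ≡ 14² = 196 ≡ 14. Since 14 = 8 + 4 + 2, 14^14 ≡ 14·14·14: 14·14 = 196 ≡ 14, then 14·14 = 196 ≡ 14. So 14^14 ≡ 14 (mod 26).
So T(12) = T(14) = 14 while 12 ≠ 14, therefore T is not injective.
A non-injective map from the 26-element set ℤ/26ℤ to itself takes at most 25 distinct values, so it cannot be surjective. Thus T is not surjective.
Since T is not surjective, we determine |image(T)|. Computing x^14 mod 26 for each x (by repeated squaring, reducing mod 26 at every step), the values T(0), T(1), …, T(25) are: 0, 1, 4, 9, 16, 25, 10, 23, 12, 3, 22, 17, 14, 13, 14, 17, 22, 3, 12, 23, 10, 25, 16, 9, 4, 1.
The distinct values are {0, 1, 3, 4, 9, 10, 12, 13, 14, 16, 17, 22, 23, 25}; there are 14 of them.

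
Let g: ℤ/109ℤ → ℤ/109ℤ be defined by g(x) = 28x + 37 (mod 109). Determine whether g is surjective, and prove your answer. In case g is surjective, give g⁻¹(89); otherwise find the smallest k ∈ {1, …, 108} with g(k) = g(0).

33

Since gcd(28, 109) = 1, 28 is invertible modulo 109. Euclid's algorithm: 109 = 3·28 + 25, 28 = 1·25 + 3, 25 = 8·3 + 1; back-substituting gives 1 = 74·28 − 19·109, so 28⁻¹ ≡ 74 (mod 109).
For any y ∈ ℤ/109ℤ, x = 74(y − 37) mod 109 satisfies g(x) = 28·74(y − 37) + 37 ≡ y (since 28·74 ≡ 1 mod 109). So every y has a preimage.
Thus g is surjective.
Since g is surjective, we find g⁻¹(89): we need 28x ≡ 89 − 37 ≡ 52 (mod 109). Using 28⁻¹ = 74: x ≡ 74·52 = 3848 = 35·109 + 33, so x = 33.
Check: g(33) = 28·33 + 37 = 961 = 8·109 + 89 ≡ 89 (mod 109).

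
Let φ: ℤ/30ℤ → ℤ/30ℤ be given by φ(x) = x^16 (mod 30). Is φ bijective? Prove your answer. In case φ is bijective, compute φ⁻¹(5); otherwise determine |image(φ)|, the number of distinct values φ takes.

φ(2): Repeated squaring mod 30: 2^1 ≡ 2, 2^2 ≡ 2² = 4, 2^4 ≡ 4² = 16, 2^8 ≡ 16² = 256 ≡ 16, 2^16 ≡ 16² = 256 ≡ 16. So 2^16 ≡ 16 (mod 30).
φ(4): Repeated squaring mod 30: 4^1 ≡ 4, 4^2 ≡ 4² = 16, 4^4 ≡ 16² = 256 ≡ 16, 4^8 ≡ 16² = 256 ≡ 16, 4^16 ≡ 16² = 256 ≡ 16. So 4^16 ≡ 16 (mod 30).
So φ(2) = φ(4) = 16 while 2 ≠ 4, so φ is not injective, hence not bijective.
Since φ is not bijective, we determine |image(φ)|. Computing x^16 mod 30 for each x (by repeated squaring, reducing mod 30 at every step), the values φ(0), φ(1), …, φ(29) are: 0, 1, 16, 21, 16, 25, 6, 1, 16, 21, 10, 1, 6, 1, 16, 15, 16, 1, 6, 1, 10, 21, 16, 1, 6, 25, 16, 21, 16, 1.
The distinct values are {0, 1, 6, 10, 15, 16, 21, 25}; there are 8 of them.

8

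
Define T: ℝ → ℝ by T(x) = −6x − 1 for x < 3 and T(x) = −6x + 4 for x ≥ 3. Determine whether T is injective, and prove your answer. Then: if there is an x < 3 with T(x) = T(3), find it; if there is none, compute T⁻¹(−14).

Both pieces are strictly decreasing (slopes −6 and −6), so each is injective on its own interval.
The left piece maps (−∞, 3) onto (−19, ∞); the right piece maps [3, ∞) onto (−∞, −14].
These images overlap. In particular T(3) = −14 (right piece), and solving −6x − 1 = −14 on the left piece gives x = 13/6 < 3.
So T(13/6) = T(3) with 13/6 ≠ 3, and T is not injective. This x = 13/6 is the requested value below 3.

13/6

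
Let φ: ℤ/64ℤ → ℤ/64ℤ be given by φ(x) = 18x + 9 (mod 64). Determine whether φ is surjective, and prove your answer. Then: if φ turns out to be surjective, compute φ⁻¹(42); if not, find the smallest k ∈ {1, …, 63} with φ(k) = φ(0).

Since gcd(18, 64) = 2, we have 18x ≡ 0 (mod 2) for all x, so φ(x) ≡ 1 (mod 2).
But 0 ≢ 1 (mod 2), so 0 ∈ ℤ/64ℤ has no preimage. Therefore φ is not surjective.
Since φ is not surjective, we find the least positive k with φ(k) = φ(0): this means 18k ≡ 0 (mod 64), i.e. 64 ∣ 18k. Since gcd(18, 64) = 2, dividing through by 2 this holds exactly when 32 ∣ 9k, and as gcd(9, 32) = 1, exactly when 32 ∣ k.
The smallest positive such k is 32.

32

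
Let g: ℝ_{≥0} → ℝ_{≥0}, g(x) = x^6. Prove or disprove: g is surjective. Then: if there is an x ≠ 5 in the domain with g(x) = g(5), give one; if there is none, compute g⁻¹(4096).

For any y ∈ ℝ_{≥0}, x = y^{1/6} ∈ ℝ_{≥0} gives g(x) = y, so g is surjective.
Since x ↦ x^6 is strictly increasing on ℝ_{≥0}, it is injective there, so no x ≠ 5 in the domain has g(x) = g(5). We therefore compute g⁻¹(4096) = 4096^{1/6} = 4 (indeed 4^6 = 4096).

4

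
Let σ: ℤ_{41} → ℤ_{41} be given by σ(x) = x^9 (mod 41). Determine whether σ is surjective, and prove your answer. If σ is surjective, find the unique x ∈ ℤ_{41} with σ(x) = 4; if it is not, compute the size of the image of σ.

Since 41 is prime, the nonzero elements of ℤ_{41} form a cyclic group of order 40.
As gcd(9, 40) = 1, raising to the 9th power is a bijection on this group: if x_1^9 ≡ x_2^9 then (x_1x_2^{−1})^9 = 1, and the only element of order dividing gcd(9, 40) = 1 is 1, so x_1 = x_2.
With σ(0) = 0 this makes σ injective on all of ℤ_{41}, hence bijective (finite equal-size domain and codomain). In particular σ is surjective.
Since σ is surjective, we find the preimage of 4. The inverse of x ↦ x^9 on (ℤ_{41})^× is x ↦ x^9, because 9·9 = 81 = 2·40 + 1 ≡ 1 (mod 40) and x^{40} = 1 for x ≠ 0 (Fermat). So σ⁻¹(4) = 4^9 mod 41.
Repeated squaring mod 41: 4^1 ≡ 4, 4^2 ≡ 4² = 16, 4^4 ≡ 16² = 256 ≡ 10, 4^8 ≡ 10² = 100 ≡ 18. Since 9 = 8 + 1, 4^9 ≡ 18·4: 18·4 = 72 ≡ 31. So 4^9 ≡ 31 (mod 41).
Hence σ⁻¹(4) = 31.

31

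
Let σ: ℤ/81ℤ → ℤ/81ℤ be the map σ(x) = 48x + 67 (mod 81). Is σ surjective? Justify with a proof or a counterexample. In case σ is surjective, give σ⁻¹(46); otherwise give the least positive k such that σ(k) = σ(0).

27

Since gcd(48, 81) = 3, we have 48x ≡ 0 (mod 3) for all x, so σ(x) ≡ 1 (mod 3).
But 0 ≢ 1 (mod 3), so 0 ∈ ℤ/81ℤ has no preimage. So σ is not surjective.
Since σ is not surjective, we find the least positive k with σ(k) = σ(0): this means 48k ≡ 0 (mod 81), i.e. 81 ∣ 48k. Since gcd(48, 81) = 3, dividing through by 3 this holds exactly when 27 ∣ 16k, and as gcd(16, 27) = 1, exactly when 27 ∣ k.
The smallest positive such k is 27.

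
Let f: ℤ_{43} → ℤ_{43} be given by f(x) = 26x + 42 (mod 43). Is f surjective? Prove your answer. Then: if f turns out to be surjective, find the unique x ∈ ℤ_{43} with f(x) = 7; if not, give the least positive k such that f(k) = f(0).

40

Since gcd(26, 43) = 1, 26 is invertible modulo 43. Euclid's algorithm: 43 = 1·26 + 17, 26 = 1·17 + 9, 17 = 1·9 + 8, 9 = 1·8 + 1; back-substituting gives 1 = 5·26 − 3·43, so 26⁻¹ ≡ 5 (mod 43).
Then y ↦ 5(y − 42) is a two-sided inverse to f, so every y ∈ ℤ_{43} has a preimage.
So f is surjective.
Since f is surjective, we find f⁻¹(7): we need 26x ≡ 7 − 42 ≡ 8 (mod 43). Using 26⁻¹ = 5: x ≡ 5·8 = 40, so x = 40.
Check: f(40) = 26·40 + 42 = 1082 = 25·43 + 7 ≡ 7 (mod 43).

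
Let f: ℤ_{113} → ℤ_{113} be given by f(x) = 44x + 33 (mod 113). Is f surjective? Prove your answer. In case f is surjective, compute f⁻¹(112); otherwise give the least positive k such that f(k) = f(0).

66

Since gcd(44, 113) = 1, 44 is invertible modulo 113. Euclid's algorithm: 113 = 2·44 + 25, 44 = 1·25 + 19, 25 = 1·19 + 6, 19 = 3·6 + 1; back-substituting gives 1 = 18·44 − 7·113, so 44⁻¹ ≡ 18 (mod 113).
Then y ↦ 18(y − 33) is a two-sided inverse to f, so every y ∈ ℤ_{113} has a preimage.
So f is surjective.
Since f is surjective, we compute f⁻¹(112): solve 44x + 33 ≡ 112 (mod 113), i.e. 44x ≡ 79 (mod 113).
Multiplying by 44⁻¹ = 18 gives x ≡ 18·79 = 1422 = 12·113 + 66 ≡ 66 (mod 113).
Check: f(66) = 44·66 + 33 = 2937 = 25·113 + 112 ≡ 112 (mod 113).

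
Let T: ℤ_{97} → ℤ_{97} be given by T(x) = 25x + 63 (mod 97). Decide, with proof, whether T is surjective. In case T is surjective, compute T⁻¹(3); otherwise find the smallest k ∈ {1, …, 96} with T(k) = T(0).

Since gcd(25, 97) = 1, 25 is invertible modulo 97. Euclid's algorithm: 97 = 3·25 + 22, 25 = 1·22 + 3, 22 = 7·3 + 1; back-substituting gives 1 = 66·25 − 17·97, so 25⁻¹ ≡ 66 (mod 97).
Then y ↦ 66(y − 63) is a two-sided inverse to T, so every y ∈ ℤ_{97} has a preimage.
Thus T is surjective.
Since T is surjective, we compute T⁻¹(3): solve 25x + 63 ≡ 3 (mod 97), i.e. 25x ≡ 37 (mod 97).
Multiplying by 25⁻¹ = 66 gives x ≡ 66·37 = 2442 = 25·97 + 17 ≡ 17 (mod 97).
Check: T(17) = 25·17 + 63 = 488 = 5·97 + 3 ≡ 3 (mod 97).

17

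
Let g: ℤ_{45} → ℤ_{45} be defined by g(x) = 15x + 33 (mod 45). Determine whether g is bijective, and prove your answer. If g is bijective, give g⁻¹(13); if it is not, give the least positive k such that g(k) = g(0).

3

We have gcd(15, 45) = 15 > 1. Taking a = 0 and b = 3: g(0) = 33 and g(3) = 15·3 + 33 = 78 ≡ 33 (mod 45).
So g(0) = g(3) while 0 ≠ 3, thus g is not injective, hence not bijective.
Since g is not bijective, we find the least positive k with g(k) = g(0): this means 15k ≡ 0 (mod 45), i.e. 45 ∣ 15k. Since gcd(15, 45) = 15, dividing through by 15 this holds exactly when 3 ∣ k.
The smallest positive such k is 3.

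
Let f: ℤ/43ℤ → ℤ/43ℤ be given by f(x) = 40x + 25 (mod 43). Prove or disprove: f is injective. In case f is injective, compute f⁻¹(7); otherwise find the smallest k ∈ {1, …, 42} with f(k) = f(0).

If f(u) = f(v), then 40u ≡ 40v (mod 43). Because gcd(40, 43) = 1, we may cancel 40 to get u ≡ v (mod 43).
Hence f is injective.
We now compute 40⁻¹ mod 43 explicitly. Euclid's algorithm: 43 = 1·40 + 3, 40 = 13·3 + 1; back-substituting gives 1 = 14·40 − 13·43, so 40⁻¹ ≡ 14 (mod 43).
Since f is injective, we find f⁻¹(7): we need 40x ≡ 7 − 25 ≡ 25 (mod 43). Using 40⁻¹ = 14: x ≡ 14·25 = 350 = 8·43 + 6, so x = 6.
Check: f(6) = 40·6 + 25 = 265 = 6·43 + 7 ≡ 7 (mod 43).

6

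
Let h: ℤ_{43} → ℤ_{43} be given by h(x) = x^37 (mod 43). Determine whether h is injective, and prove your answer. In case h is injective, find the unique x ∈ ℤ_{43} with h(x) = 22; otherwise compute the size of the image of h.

Since 43 is prime, the nonzero elements of ℤ_{43} form a cyclic group of order 42.
As gcd(37, 42) = 1, raising to the 37th power is a bijection on this group: if s^37 ≡ t^37 then (st^{−1})^37 = 1, and the only element of order dividing gcd(37, 42) = 1 is 1, so s = t.
With h(0) = 0 this makes h injective on all of ℤ_{43}, hence bijective (finite equal-size domain and codomain). In particular h is injective.
Since h is injective, we find the preimage of 22. The inverse of x ↦ x^37 on (ℤ_{43})^× is x ↦ x^25, because 37·25 = 925 = 22·42 + 1 ≡ 1 (mod 42) and x^{42} = 1 for x ≠ 0 (Fermat). So h⁻¹(22) = 22^25 mod 43.
Repeated squaring mod 43: 22^1 ≡ 22, 22^2 ≡ 22² = 484 ≡ 11, 22^4 ≡ 11² = 121 ≡ 35, 22^8 ≡ 35² = 1225 ≡ 21, 22^16 ≡ 21² = 441 ≡ 11. Since 25 = 16 + 8 + 1, 22^25 ≡ 11·21·22: 11·21 = 231 ≡ 16, then 16·22 = 352 ≡ 8. So 22^25 ≡ 8 (mod 43).
Hence h⁻¹(22) = 8.

8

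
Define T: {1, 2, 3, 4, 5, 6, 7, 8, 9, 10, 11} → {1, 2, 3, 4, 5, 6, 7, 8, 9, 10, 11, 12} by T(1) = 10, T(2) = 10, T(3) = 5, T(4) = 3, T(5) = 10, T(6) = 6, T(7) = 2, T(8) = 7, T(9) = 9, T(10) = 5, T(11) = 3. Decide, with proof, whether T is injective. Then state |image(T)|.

T(1) = 10 = T(2) with 1 ≠ 2, so T is not injective.
The image of T is {2, 3, 5, 6, 7, 9, 10}, which has 7 elements.

7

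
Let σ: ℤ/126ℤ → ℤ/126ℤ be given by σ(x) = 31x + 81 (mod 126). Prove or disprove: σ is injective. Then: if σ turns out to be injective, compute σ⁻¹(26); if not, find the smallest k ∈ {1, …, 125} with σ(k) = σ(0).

Recall: σ is injective when σ(s) = σ(t) forces s = t.
If σ(s) = σ(t), then 31s ≡ 31t (mod 126). Because gcd(31, 126) = 1, we may cancel 31 to get s ≡ t (mod 126).
Therefore σ is injective.
We now compute 31⁻¹ mod 126 explicitly. Euclid's algorithm: 126 = 4·31 + 2, 31 = 15·2 + 1; back-substituting gives 1 = 61·31 − 15·126, so 31⁻¹ ≡ 61 (mod 126).
Since σ is injective, we find σ⁻¹(26): we need 31x ≡ 26 − 81 ≡ 71 (mod 126). Using 31⁻¹ = 61: x ≡ 61·71 = 4331 = 34·126 + 47, so x = 47.
Check: σ(47) = 31·47 + 81 = 1538 = 12·126 + 26 ≡ 26 (mod 126).

47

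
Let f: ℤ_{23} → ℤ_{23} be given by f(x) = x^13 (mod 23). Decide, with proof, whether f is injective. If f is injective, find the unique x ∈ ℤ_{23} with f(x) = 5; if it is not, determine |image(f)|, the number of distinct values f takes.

Since 23 is prime, the nonzero elements of ℤ_{23} form a cyclic group of order 22.
As gcd(13, 22) = 1, raising to the 13th power is a bijection on this group: if a^13 ≡ b^13 then (ab^{−1})^13 = 1, and the only element of order dividing gcd(13, 22) = 1 is 1, so a = b.
With f(0) = 0 this makes f injective on all of ℤ_{23}, hence bijective (finite equal-size domain and codomain). In particular f is injective.
Since f is injective, we find the preimage of 5. The inverse of x ↦ x^13 on (ℤ_{23})^× is x ↦ x^17, because 13·17 = 221 = 10·22 + 1 ≡ 1 (mod 22) and x^{22} = 1 for x ≠ 0 (Fermat). So f⁻¹(5) = 5^17 mod 23.
Repeated squaring mod 23: 5^1 ≡ 5, 5^2 ≡ 5² = 25 ≡ 2, 5^4 ≡ 2² = 4, 5^8 ≡ 4² = 16, 5^16 ≡ 16² = 256 ≡ 3. Since 17 = 16 + 1, 5^17 ≡ 3·5: 3·5 = 15. So 5^17 ≡ 15 (mod 23).
Hence f⁻¹(5) = 15.

15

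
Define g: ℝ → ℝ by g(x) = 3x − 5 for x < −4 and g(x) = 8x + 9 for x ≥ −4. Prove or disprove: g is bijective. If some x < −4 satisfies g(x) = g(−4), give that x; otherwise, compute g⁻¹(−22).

-6

Both pieces are strictly increasing (slopes 3 and 8), so each is injective on its own interval.
The left piece maps (−∞, −4) onto (−∞, −17); the right piece maps [−4, ∞) onto [−23, ∞).
These images overlap. In particular g(−4) = −23 (right piece), and solving 3x − 5 = −23 on the left piece gives x = −6 < −4.
So g(−6) = g(−4) with −6 ≠ −4, and g is not injective, hence not bijective. This x = −6 is the requested value below −4.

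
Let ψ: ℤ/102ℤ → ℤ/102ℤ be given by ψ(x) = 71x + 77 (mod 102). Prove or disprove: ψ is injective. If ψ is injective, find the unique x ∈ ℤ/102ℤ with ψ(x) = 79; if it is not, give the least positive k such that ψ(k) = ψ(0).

Suppose ψ(s) = ψ(t) in ℤ/102ℤ. Then 71s + 77 ≡ 71t + 77 (mod 102), hence 71(s − t) ≡ 0 (mod 102).
Since gcd(71, 102) = 1, 71 is invertible modulo 102, so s − t ≡ 0 (mod 102), i.e. s = t.
Thus ψ is injective.
We now compute 71⁻¹ mod 102 explicitly. Euclid's algorithm: 102 = 1·71 + 31, 71 = 2·31 + 9, 31 = 3·9 + 4, 9 = 2·4 + 1; back-substituting gives 1 = 23·71 − 16·102, so 71⁻¹ ≡ 23 (mod 102).
Since ψ is injective, we find ψ⁻¹(79): we need 71x ≡ 79 − 77 ≡ 2 (mod 102). Using 71⁻¹ = 23: x ≡ 23·2 = 46, so x = 46.
Check: ψ(46) = 71·46 + 77 = 3343 = 32·102 + 79 ≡ 79 (mod 102).

46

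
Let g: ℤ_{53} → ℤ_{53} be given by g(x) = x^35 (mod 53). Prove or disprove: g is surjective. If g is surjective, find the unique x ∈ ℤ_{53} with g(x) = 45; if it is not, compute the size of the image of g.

18

Since 53 is prime, the nonzero elements of ℤ_{53} form a cyclic group of order 52.
As gcd(35, 52) = 1, raising to the 35th power is a bijection on this group: if a^35 ≡ b^35 then (ab^{−1})^35 = 1, and the only element of order dividing gcd(35, 52) = 1 is 1, so a = b.
With g(0) = 0 this makes g injective on all of ℤ_{53}, hence bijective (finite equal-size domain and codomain). In particular g is surjective.
Since g is surjective, we find the preimage of 45. The inverse of x ↦ x^35 on (ℤ_{53})^× is x ↦ x^3, because 35·3 = 105 = 2·52 + 1 ≡ 1 (mod 52) and x^{52} = 1 for x ≠ 0 (Fermat). So g⁻¹(45) = 45^3 mod 53.
Repeated squaring mod 53: 45^1 ≡ 45, 45^2 ≡ 45² = 2025 ≡ 11. Since 3 = 2 + 1, 45^3 ≡ 11·45: 11·45 = 495 ≡ 18. So 45^3 ≡ 18 (mod 53).
Hence g⁻¹(45) = 18.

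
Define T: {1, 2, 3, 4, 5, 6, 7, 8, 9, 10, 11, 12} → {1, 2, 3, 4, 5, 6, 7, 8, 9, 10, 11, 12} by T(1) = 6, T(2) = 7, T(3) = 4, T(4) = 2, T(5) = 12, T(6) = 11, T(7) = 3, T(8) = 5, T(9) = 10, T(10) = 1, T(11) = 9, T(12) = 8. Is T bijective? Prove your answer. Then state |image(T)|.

The values 6, 7, 4, 2, 12, 11, 3, 5, 10, 1, 9, 8 are a permutation of {1, 2, 3, 4, 5, 6, 7, 8, 9, 10, 11, 12}: each element appears exactly once.
So T is injective and surjective, hence bijective.
The image of T is {1, 2, 3, 4, 5, 6, 7, 8, 9, 10, 11, 12}, which has 12 elements.

12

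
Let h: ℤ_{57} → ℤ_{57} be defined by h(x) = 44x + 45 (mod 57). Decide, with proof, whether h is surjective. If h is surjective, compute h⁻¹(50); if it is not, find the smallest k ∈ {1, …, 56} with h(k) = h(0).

Since gcd(44, 57) = 1, 44 is invertible modulo 57. Euclid's algorithm: 57 = 1·44 + 13, 44 = 3·13 + 5, 13 = 2·5 + 3, 5 = 1·3 + 2, 3 = 1·2 + 1; back-substituting gives 1 = 35·44 − 27·57, so 44⁻¹ ≡ 35 (mod 57).
Then y ↦ 35(y − 45) is a two-sided inverse to h, so every y ∈ ℤ_{57} has a preimage.
Hence h is surjective.
Since h is surjective, we find h⁻¹(50): we need 44x ≡ 50 − 45 ≡ 5 (mod 57). Using 44⁻¹ = 35: x ≡ 35·5 = 175 = 3·57 + 4, so x = 4.
Check: h(4) = 44·4 + 45 = 221 = 3·57 + 50 ≡ 50 (mod 57).

4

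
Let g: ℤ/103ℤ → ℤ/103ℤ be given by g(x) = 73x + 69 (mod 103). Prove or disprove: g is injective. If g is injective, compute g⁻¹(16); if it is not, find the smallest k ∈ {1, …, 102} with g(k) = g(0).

Suppose g(a) = g(b) in ℤ/103ℤ. Then 73a + 69 ≡ 73b + 69 (mod 103), so 73(a − b) ≡ 0 (mod 103).
Since gcd(73, 103) = 1, 73 is invertible modulo 103, therefore a − b ≡ 0 (mod 103), i.e. a = b.
So g is injective.
We now compute 73⁻¹ mod 103 explicitly. Euclid's algorithm: 103 = 1·73 + 30, 73 = 2·30 + 13, 30 = 2·13 + 4, 13 = 3·4 + 1; back-substituting gives 1 = 24·73 − 17·103, so 73⁻¹ ≡ 24 (mod 103).
Since g is injective, we find g⁻¹(16): we need 73x ≡ 16 − 69 ≡ 50 (mod 103). Using 73⁻¹ = 24: x ≡ 24·50 = 1200 = 11·103 + 67, so x = 67.
Check: g(67) = 73·67 + 69 = 4960 = 48·103 + 16 ≡ 16 (mod 103).

67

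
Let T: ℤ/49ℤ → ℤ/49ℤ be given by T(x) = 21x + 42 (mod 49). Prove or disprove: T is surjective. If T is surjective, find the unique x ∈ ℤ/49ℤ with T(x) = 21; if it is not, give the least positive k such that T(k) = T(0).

7

Recall that T is surjective if every y in the codomain equals T(x) for some x in the domain.
Since gcd(21, 49) = 7, we have 21x ≡ 0 (mod 7) for all x, so T(x) ≡ 0 (mod 7).
But 1 ≢ 0 (mod 7), so 1 ∈ ℤ/49ℤ has no preimage. Thus T is not surjective.
Since T is not surjective, we find the least positive k with T(k) = T(0): this means 21k ≡ 0 (mod 49), i.e. 49 ∣ 21k. Since gcd(21, 49) = 7, dividing through by 7 this holds exactly when 7 ∣ 3k, and as gcd(3, 7) = 1, exactly when 7 ∣ k.
The smallest positive such k is 7.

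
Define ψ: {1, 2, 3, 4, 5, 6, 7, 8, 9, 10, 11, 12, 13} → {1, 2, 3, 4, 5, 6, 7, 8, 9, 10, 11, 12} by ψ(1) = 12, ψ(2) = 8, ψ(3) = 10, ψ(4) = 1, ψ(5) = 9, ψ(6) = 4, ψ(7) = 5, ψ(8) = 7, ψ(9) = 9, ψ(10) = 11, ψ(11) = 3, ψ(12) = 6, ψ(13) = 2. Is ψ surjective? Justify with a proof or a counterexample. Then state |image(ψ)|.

Every element of the codomain has a preimage: 1 = ψ(4), 2 = ψ(13), 3 = ψ(11), 4 = ψ(6), 5 = ψ(7), 6 = ψ(12), 7 = ψ(8), 8 = ψ(2), 9 = ψ(5), 10 = ψ(3), 11 = ψ(10), 12 = ψ(1).
So ψ is surjective.
The image of ψ is {1, 2, 3, 4, 5, 6, 7, 8, 9, 10, 11, 12}, which has 12 elements.

12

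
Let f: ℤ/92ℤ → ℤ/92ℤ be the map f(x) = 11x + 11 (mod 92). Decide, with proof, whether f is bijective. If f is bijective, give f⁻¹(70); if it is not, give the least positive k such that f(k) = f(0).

89

If f(a) = f(b), then 11a ≡ 11b (mod 92). Because gcd(11, 92) = 1, we may cancel 11 to get a ≡ b (mod 92).
We now compute 11⁻¹ mod 92 explicitly. Euclid's algorithm: 92 = 8·11 + 4, 11 = 2·4 + 3, 4 = 1·3 + 1; back-substituting gives 1 = 67·11 − 8·92, so 11⁻¹ ≡ 67 (mod 92).
For any y ∈ ℤ/92ℤ, x = 67(y − 11) mod 92 satisfies f(x) = 11·67(y − 11) + 11 ≡ y (since 11·67 ≡ 1 mod 92). So every y has a preimage.
Therefore f is bijective.
Since f is bijective, we find f⁻¹(70): we need 11x ≡ 70 − 11 ≡ 59 (mod 92). Using 11⁻¹ = 67: x ≡ 67·59 = 3953 = 42·92 + 89, so x = 89.
Check: f(89) = 11·89 + 11 = 990 = 10·92 + 70 ≡ 70 (mod 92).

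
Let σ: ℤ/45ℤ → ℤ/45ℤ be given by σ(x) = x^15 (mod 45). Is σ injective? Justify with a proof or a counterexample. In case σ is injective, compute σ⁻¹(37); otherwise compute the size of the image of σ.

σ(0) = 0^15 = 0.
σ(15): Repeated squaring mod 45: 15^1 ≡ 15, 15^2 ≡ 15² = 225 ≡ 0, 15^4 ≡ 0² = 0, 15^8 ≡ 0² = 0. Since 15 = 8 + 4 + 2 + 1, 15^15 ≡ 0·0·0·15: 0·0 = 0, then 0·0 = 0, then 0·15 = 0. So 15^15 ≡ 0 (mod 45).
So σ(0) = σ(15) = 0 while 0 ≠ 15, so σ is not injective.
Since σ is not injective, we determine |image(σ)|. Computing x^15 mod 45 for each x (by repeated squaring, reducing mod 45 at every step), the values σ(0), σ(1), …, σ(44) are: 0, 1, 8, 27, 19, 35, 36, 28, 17, 9, 10, 26, 18, 37, 44, 0, 1, 8, 27, 19, 35, 36, 28, 17, 9, 10, 26, 18, 37, 44, 0, 1, 8, 27, 19, 35, 36, 28, 17, 9, 10, 26, 18, 37, 44.
The distinct values are {0, 1, 8, 9, 10, 17, 18, 19, 26, 27, 28, 35, 36, 37, 44}; there are 15 of them.

15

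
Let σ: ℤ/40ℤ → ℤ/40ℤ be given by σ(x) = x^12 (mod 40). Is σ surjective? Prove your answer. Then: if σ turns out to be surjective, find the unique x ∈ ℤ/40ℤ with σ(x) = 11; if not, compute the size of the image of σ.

4

σ(1) = 1^12 = 1.
σ(3): Repeated squaring mod 40: 3^1 ≡ 3, 3^2 ≡ 3² = 9, 3^4 ≡ 9² = 81 ≡ 1, 3^8 ≡ 1² = 1. Since 12 = 8 + 4, 3^12 ≡ 1·1: 1·1 = 1. So 3^12 ≡ 1 (mod 40).
So σ(1) = σ(3) = 1 while 1 ≠ 3, hence σ is not injective.
A non-injective map from the 40-element set ℤ/40ℤ to itself takes at most 39 distinct values, so it cannot be surjective. Hence σ is not surjective.
Since σ is not surjective, we determine |image(σ)|. Computing x^12 mod 40 for each x (by repeated squaring, reducing mod 40 at every step), the values σ(0), σ(1), …, σ(39) are: 0, 1, 16, 1, 16, 25, 16, 1, 16, 1, 0, 1, 16, 1, 16, 25, 16, 1, 16, 1, 0, 1, 16, 1, 16, 25, 16, 1, 16, 1, 0, 1, 16, 1, 16, 25, 16, 1, 16, 1.
The distinct values are {0, 1, 16, 25}; there are 4 of them.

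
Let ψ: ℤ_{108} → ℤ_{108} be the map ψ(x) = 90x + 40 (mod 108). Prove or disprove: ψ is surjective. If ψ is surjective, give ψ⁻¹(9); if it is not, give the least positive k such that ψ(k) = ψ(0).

Since gcd(90, 108) = 18, we have 90x ≡ 0 (mod 18) for all x, so ψ(x) ≡ 4 (mod 18).
But 0 ≢ 4 (mod 18), so 0 ∈ ℤ_{108} has no preimage. Therefore ψ is not surjective.
Since ψ is not surjective, we find the least positive k with ψ(k) = ψ(0): this means 90k ≡ 0 (mod 108), i.e. 108 ∣ 90k. Since gcd(90, 108) = 18, dividing through by 18 this holds exactly when 6 ∣ 5k, and as gcd(5, 6) = 1, exactly when 6 ∣ k.
The smallest positive such k is 6.

6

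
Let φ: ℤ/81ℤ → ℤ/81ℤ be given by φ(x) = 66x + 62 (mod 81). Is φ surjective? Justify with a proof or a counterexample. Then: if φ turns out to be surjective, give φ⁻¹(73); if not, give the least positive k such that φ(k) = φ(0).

Since gcd(66, 81) = 3, we have 66x ≡ 0 (mod 3) for all x, so φ(x) ≡ 2 (mod 3).
But 0 ≢ 2 (mod 3), so 0 ∈ ℤ/81ℤ has no preimage. Therefore φ is not surjective.
Since φ is not surjective, we find the least positive k with φ(k) = φ(0): this means 66k ≡ 0 (mod 81), i.e. 81 ∣ 66k. Since gcd(66, 81) = 3, dividing through by 3 this holds exactly when 27 ∣ 22k, and as gcd(22, 27) = 1, exactly when 27 ∣ k.
The smallest positive such k is 27.

27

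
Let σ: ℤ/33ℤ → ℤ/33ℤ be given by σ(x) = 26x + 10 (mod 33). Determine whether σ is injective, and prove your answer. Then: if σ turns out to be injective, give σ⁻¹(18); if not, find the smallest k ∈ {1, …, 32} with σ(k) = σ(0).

Recall that σ is injective when σ(s) = σ(t) forces s = t.
Suppose σ(s) = σ(t) in ℤ/33ℤ. Then 26s + 10 ≡ 26t + 10 (mod 33), thus 26(s − t) ≡ 0 (mod 33).
Since gcd(26, 33) = 1, 26 is invertible modulo 33, therefore s − t ≡ 0 (mod 33), i.e. s = t.
Hence σ is injective.
We now compute 26⁻¹ mod 33 explicitly. Euclid's algorithm: 33 = 1·26 + 7, 26 = 3·7 + 5, 7 = 1·5 + 2, 5 = 2·2 + 1; back-substituting gives 1 = 14·26 − 11·33, so 26⁻¹ ≡ 14 (mod 33).
Since σ is injective, we find σ⁻¹(18): we need 26x ≡ 18 − 10 ≡ 8 (mod 33). Using 26⁻¹ = 14: x ≡ 14·8 = 112 = 3·33 + 13, so x = 13.
Check: σ(13) = 26·13 + 10 = 348 = 10·33 + 18 ≡ 18 (mod 33).

13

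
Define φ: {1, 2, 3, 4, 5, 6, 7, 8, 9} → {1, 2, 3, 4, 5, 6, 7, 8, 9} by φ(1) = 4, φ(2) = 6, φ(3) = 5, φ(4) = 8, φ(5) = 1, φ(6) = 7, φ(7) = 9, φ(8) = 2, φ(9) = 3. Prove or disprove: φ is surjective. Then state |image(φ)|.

9

Every element of the codomain has a preimage: 1 = φ(5), 2 = φ(8), 3 = φ(9), 4 = φ(1), 5 = φ(3), 6 = φ(2), 7 = φ(6), 8 = φ(4), 9 = φ(7).
Therefore φ is surjective.
The image of φ is {1, 2, 3, 4, 5, 6, 7, 8, 9}, which has 9 elements.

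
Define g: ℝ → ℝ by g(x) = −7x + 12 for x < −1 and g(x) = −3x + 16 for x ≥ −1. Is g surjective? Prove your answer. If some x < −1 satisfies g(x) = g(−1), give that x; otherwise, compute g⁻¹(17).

Both pieces are strictly decreasing (slopes −7 and −3), so each is injective on its own interval.
The left piece maps (−∞, −1) onto (19, ∞); the right piece maps [−1, ∞) onto (−∞, 19].
These images together cover ℝ, so g is surjective.
Because the two images are disjoint, no x < −1 has g(x) = g(−1), so we compute g⁻¹(17): 17 lies in (−∞, 19], so solve −3x + 16 = 17: x = (17 − 16)/(−3) = −1/3.

-1/3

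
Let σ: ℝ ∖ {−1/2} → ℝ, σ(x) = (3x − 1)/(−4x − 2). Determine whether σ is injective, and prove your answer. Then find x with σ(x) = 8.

-3/7

Suppose σ(u) = σ(v). Cross-multiplying: (3u − 1)(−4v − 2) = (3v − 1)(−4u − 2).
Expanding both sides and cancelling the symmetric terms leaves −10·(u − v) = 0. Since −10 ≠ 0, u = v. So σ is injective.
Solving σ(x) = 8: cross-multiplying gives 3x − 1 = 8(−4x − 2), which rearranges to 35x = −15, so x = −3/7.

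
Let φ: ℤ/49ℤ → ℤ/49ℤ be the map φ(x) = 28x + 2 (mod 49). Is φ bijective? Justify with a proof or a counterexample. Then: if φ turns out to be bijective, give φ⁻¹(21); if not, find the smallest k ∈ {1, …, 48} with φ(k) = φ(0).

We have gcd(28, 49) = 7 > 1. Taking s = 0 and t = 7: φ(0) = 2 and φ(7) = 28·7 + 2 = 198 ≡ 2 (mod 49).
So φ(0) = φ(7) while 0 ≠ 7, thus φ is not injective, hence not bijective.
Since φ is not bijective, we find the least positive k with φ(k) = φ(0): this means 28k ≡ 0 (mod 49), i.e. 49 ∣ 28k. Since gcd(28, 49) = 7, dividing through by 7 this holds exactly when 7 ∣ 4k, and as gcd(4, 7) = 1, exactly when 7 ∣ k.
The smallest positive such k is 7.

7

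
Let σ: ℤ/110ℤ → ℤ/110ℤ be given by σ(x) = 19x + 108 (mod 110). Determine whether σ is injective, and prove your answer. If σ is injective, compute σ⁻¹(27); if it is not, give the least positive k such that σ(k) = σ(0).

If σ(u) = σ(v), then 19u ≡ 19v (mod 110). Because gcd(19, 110) = 1, we may cancel 19 to get u ≡ v (mod 110).
Thus σ is injective.
We now compute 19⁻¹ mod 110 explicitly. Euclid's algorithm: 110 = 5·19 + 15, 19 = 1·15 + 4, 15 = 3·4 + 3, 4 = 1·3 + 1; back-substituting gives 1 = 29·19 − 5·110, so 19⁻¹ ≡ 29 (mod 110).
Since σ is injective, we compute σ⁻¹(27): solve 19x + 108 ≡ 27 (mod 110), i.e. 19x ≡ 29 (mod 110).
Multiplying by 19⁻¹ = 29 gives x ≡ 29·29 = 841 = 7·110 + 71 ≡ 71 (mod 110).
Check: σ(71) = 19·71 + 108 = 1457 = 13·110 + 27 ≡ 27 (mod 110).

71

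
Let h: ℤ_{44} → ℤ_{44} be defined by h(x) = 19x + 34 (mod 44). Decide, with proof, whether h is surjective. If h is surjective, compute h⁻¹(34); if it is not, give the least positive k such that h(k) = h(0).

Recall that surjectivity means every element of the codomain has a preimage under h.
Since gcd(19, 44) = 1, 19 is invertible modulo 44. Euclid's algorithm: 44 = 2·19 + 6, 19 = 3·6 + 1; back-substituting gives 1 = 7·19 − 3·44, so 19⁻¹ ≡ 7 (mod 44).
For any y ∈ ℤ_{44}, x = 7(y − 34) mod 44 satisfies h(x) = 19·7(y − 34) + 34 ≡ y (since 19·7 ≡ 1 mod 44). So every y has a preimage.
Hence h is surjective.
Since h is surjective, we compute h⁻¹(34): solve 19x + 34 ≡ 34 (mod 44), i.e. 19x ≡ 0 (mod 44).
Multiplying by 19⁻¹ = 7 gives x ≡ 7·0 = 0 ≡ 0 (mod 44).
Check: h(0) = 19·0 + 34 = 34 ≡ 34 (mod 44).

0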